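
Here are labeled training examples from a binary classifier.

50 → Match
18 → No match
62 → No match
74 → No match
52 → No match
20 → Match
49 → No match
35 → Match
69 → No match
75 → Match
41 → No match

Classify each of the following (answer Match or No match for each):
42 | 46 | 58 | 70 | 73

Every 'Match' example satisfies: multiple of 5. None of the 'No match' examples do.

No match, No match, No match, Match, No match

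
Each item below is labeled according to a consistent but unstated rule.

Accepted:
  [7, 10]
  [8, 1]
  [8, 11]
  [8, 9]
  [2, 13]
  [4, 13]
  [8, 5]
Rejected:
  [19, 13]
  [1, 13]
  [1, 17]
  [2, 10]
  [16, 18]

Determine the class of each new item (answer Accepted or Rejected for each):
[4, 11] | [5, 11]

All 'Accepted' examples share one property — sum is odd — and every 'Rejected' example lacks it.
[4, 11]: 4+11 = 15, checks out → Accepted. [5, 11]: 5+11 = 16, does not pass → Rejected.

Accepted, Rejected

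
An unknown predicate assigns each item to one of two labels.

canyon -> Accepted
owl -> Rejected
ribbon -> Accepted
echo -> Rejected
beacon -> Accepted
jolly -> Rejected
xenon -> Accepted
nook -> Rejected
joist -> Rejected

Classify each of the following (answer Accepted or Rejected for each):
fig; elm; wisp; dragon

Rejected, Rejected, Rejected, Accepted

Comparing the two groups points to one rule — ends with 'n'.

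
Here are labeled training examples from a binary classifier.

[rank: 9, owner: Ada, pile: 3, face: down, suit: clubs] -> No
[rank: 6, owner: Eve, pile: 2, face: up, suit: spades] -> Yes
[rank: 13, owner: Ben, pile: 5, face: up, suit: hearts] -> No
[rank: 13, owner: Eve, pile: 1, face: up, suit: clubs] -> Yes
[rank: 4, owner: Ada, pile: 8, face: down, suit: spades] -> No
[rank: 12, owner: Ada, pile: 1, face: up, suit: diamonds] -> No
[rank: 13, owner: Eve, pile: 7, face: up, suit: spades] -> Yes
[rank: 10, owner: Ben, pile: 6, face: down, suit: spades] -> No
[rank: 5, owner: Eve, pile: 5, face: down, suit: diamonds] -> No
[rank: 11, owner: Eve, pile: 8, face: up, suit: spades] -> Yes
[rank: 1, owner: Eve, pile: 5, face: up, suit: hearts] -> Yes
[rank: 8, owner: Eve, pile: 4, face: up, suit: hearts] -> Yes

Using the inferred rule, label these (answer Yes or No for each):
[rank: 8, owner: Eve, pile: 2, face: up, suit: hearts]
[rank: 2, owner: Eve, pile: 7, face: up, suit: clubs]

Yes, Yes

Every 'Yes' example satisfies: face is up AND owner is Eve. None of the 'No' examples do.
[rank: 8, owner: Eve, pile: 2, face: up, suit: hearts]: face is up, owner is Eve — checks out, so Yes. [rank: 2, owner: Eve, pile: 7, face: up, suit: clubs]: face is up, owner is Eve — checks out, so Yes.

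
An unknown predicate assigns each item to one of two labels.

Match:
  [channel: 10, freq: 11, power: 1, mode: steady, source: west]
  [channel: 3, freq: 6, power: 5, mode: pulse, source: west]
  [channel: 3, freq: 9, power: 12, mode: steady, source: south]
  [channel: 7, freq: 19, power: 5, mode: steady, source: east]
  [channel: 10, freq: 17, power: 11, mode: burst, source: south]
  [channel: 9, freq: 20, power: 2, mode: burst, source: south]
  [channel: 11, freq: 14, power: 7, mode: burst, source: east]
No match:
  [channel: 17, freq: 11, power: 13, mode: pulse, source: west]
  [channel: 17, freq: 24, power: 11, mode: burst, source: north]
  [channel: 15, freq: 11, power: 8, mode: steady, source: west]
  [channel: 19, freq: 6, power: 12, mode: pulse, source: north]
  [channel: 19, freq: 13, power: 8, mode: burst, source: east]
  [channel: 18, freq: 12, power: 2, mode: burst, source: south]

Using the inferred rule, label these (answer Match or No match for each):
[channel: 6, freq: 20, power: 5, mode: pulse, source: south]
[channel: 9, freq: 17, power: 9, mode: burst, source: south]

Match, Match

The rule appears to be: channel ≤ 11.
[channel: 6, freq: 20, power: 5, mode: pulse, source: south] — channel = 6, hence Match.
[channel: 9, freq: 17, power: 9, mode: burst, source: south] — channel = 9, hence Match.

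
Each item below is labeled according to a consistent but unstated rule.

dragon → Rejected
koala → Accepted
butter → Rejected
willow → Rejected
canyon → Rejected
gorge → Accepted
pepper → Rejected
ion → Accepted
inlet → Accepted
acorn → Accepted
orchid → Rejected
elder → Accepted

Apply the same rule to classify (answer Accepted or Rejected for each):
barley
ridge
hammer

Rejected, Accepted, Rejected

The pattern is that an item is 'Accepted' exactly when: odd length.
barley — length 6, hence Rejected. ridge — length 5, hence Accepted. hammer — length 6, hence Rejected.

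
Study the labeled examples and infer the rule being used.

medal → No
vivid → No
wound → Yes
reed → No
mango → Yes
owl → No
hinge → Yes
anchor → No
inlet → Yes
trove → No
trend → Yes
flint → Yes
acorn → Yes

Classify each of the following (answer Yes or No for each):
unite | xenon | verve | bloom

Yes, Yes, No, No

The classifier is using: odd length AND contains 'n'.
unite: length 5, has 'n', checks out → Yes. xenon: length 5, has 'n', checks out → Yes. verve: length 5, no 'n', fails this test → No. bloom: length 5, no 'n', fails this test → No.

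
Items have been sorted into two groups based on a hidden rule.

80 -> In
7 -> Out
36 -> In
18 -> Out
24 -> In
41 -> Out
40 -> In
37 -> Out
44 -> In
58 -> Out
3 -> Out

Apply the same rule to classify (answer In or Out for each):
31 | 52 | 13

Out, In, Out

Comparing the two groups points to one rule — multiple of 4.
Out: 31, since 31 = 4·7 + 3. In: 52, since 52 = 4·13. Out: 13, since 13 = 4·3 + 1.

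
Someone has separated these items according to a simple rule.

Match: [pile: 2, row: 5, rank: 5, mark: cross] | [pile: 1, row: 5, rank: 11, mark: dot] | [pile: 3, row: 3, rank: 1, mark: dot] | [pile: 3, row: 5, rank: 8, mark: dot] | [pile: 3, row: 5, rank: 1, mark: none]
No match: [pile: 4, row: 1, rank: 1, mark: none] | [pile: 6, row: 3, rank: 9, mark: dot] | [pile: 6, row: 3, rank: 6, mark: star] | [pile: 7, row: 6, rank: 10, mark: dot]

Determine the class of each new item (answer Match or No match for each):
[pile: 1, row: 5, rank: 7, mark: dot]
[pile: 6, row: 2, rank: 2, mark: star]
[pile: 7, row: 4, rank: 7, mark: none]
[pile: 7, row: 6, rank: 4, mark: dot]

Every 'Match' example satisfies: pile ≤ 3. None of the 'No match' examples do.

Match, No match, No match, No match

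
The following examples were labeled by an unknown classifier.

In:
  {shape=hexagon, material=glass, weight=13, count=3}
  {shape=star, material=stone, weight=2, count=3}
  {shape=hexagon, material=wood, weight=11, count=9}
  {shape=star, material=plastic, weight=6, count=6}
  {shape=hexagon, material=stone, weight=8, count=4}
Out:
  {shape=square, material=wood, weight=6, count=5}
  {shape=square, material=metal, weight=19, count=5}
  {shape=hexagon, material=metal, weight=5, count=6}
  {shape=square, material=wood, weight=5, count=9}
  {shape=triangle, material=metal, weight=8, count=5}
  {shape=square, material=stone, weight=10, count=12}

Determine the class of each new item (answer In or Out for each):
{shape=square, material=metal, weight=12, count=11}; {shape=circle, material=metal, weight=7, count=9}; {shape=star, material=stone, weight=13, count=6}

The common property of the 'In' items is: shape is not square AND material is not metal. No 'Out' item has it.
{shape=square, material=metal, weight=12, count=11} → shape is square, material is metal → Out. {shape=circle, material=metal, weight=7, count=9} → shape is circle, material is metal → Out. {shape=star, material=stone, weight=13, count=6} → shape is star, material is stone → In.

Out, Out, In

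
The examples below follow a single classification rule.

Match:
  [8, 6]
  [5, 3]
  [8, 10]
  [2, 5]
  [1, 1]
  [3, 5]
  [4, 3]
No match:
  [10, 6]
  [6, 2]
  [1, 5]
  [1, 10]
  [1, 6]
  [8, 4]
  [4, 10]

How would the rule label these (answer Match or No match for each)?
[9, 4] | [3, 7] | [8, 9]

No match, No match, Match

Rule: |first − second| ≤ 3. This holds for each 'Match' example and fails for each 'No match' one.
[9, 4]: No match (|9−4| = 5).
[3, 7]: No match (|3−7| = 4).
[8, 9]: Match (|8−9| = 1).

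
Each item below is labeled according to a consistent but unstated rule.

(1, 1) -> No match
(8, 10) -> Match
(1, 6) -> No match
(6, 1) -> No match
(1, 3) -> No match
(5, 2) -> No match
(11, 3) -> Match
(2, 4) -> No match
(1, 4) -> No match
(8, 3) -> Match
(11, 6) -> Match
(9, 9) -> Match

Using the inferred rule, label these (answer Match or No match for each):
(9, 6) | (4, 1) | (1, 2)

Match, No match, No match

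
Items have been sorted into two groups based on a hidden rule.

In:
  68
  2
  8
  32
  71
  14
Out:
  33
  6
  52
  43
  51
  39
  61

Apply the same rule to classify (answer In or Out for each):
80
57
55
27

In, Out, Out, Out

The rule appears to be: ≡ 2 (mod 3).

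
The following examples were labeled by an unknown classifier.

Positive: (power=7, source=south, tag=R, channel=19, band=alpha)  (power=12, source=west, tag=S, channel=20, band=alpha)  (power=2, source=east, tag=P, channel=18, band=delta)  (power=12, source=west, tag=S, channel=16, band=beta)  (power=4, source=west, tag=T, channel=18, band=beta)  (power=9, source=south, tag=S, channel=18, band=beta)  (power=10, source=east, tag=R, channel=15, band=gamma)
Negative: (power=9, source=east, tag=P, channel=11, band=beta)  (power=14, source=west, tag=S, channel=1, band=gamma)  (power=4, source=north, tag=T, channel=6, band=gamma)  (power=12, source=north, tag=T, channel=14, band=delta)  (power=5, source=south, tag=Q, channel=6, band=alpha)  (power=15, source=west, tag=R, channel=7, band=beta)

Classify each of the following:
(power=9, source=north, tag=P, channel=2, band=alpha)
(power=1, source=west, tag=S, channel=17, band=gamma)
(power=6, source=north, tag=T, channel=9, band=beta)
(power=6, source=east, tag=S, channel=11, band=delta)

Negative, Positive, Negative, Negative

Every 'Positive' example satisfies: channel ≥ 15. None of the 'Negative' examples do.
(power=9, source=north, tag=P, channel=2, band=alpha): channel = 2, doesn't qualify → Negative. (power=1, source=west, tag=S, channel=17, band=gamma): channel = 17, qualifies → Positive. (power=6, source=north, tag=T, channel=9, band=beta): channel = 9, doesn't qualify → Negative. (power=6, source=east, tag=S, channel=11, band=delta): channel = 11, doesn't qualify → Negative.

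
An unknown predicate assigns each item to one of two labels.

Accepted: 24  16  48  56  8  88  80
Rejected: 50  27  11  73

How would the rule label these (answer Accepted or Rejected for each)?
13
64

All 'Accepted' examples share one property — multiple of 4 — and every 'Rejected' example lacks it.
13: 13 = 4·3 + 1, fails this test → Rejected. 64: 64 = 4·16, matches → Accepted.

Rejected, Accepted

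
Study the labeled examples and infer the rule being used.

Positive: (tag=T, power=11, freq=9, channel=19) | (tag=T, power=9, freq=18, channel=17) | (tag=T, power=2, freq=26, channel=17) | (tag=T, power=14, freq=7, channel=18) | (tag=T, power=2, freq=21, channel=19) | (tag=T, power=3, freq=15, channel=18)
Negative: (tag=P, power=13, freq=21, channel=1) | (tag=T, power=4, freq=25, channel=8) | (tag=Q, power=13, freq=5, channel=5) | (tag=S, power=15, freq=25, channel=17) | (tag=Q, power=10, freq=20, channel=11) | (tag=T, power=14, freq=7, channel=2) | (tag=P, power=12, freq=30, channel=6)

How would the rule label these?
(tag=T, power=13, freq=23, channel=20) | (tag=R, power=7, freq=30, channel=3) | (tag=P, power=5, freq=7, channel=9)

Positive, Negative, Negative

'Positive' ⟺ tag is T AND channel ≥ 11.
(tag=T, power=13, freq=23, channel=20) — tag is T, channel = 20, hence Positive.
(tag=R, power=7, freq=30, channel=3) — tag is R, channel = 3, hence Negative.
(tag=P, power=5, freq=7, channel=9) — tag is P, channel = 9, hence Negative.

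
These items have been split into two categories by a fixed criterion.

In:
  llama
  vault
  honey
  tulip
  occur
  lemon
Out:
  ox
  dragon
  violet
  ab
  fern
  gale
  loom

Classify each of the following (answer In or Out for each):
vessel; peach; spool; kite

Out, In, In, Out

Rule: odd length. This holds for each 'In' example and fails for each 'Out' one.
vessel: length 6 — fails the rule, so Out.
peach: length 5 — has this property, so In.
spool: length 5 — has this property, so In.
kite: length 4 — fails the rule, so Out.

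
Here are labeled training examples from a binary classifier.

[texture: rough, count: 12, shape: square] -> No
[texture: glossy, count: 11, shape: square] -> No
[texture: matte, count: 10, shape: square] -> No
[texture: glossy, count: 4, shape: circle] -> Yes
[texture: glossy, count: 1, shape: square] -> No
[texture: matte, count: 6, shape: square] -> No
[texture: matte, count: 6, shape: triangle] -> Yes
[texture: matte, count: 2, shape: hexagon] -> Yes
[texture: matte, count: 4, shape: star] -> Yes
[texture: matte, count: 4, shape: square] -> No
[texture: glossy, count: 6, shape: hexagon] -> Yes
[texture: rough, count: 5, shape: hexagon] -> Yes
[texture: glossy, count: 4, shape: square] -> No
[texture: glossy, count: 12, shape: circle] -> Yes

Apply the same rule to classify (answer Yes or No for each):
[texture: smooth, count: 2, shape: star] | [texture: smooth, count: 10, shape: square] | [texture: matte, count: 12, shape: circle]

Checking candidate rules against both groups, what survives is: shape is not square.
Yes: [texture: smooth, count: 2, shape: star], since shape is star.
No: [texture: smooth, count: 10, shape: square], since shape is square.
Yes: [texture: matte, count: 12, shape: circle], since shape is circle.

Yes, No, Yes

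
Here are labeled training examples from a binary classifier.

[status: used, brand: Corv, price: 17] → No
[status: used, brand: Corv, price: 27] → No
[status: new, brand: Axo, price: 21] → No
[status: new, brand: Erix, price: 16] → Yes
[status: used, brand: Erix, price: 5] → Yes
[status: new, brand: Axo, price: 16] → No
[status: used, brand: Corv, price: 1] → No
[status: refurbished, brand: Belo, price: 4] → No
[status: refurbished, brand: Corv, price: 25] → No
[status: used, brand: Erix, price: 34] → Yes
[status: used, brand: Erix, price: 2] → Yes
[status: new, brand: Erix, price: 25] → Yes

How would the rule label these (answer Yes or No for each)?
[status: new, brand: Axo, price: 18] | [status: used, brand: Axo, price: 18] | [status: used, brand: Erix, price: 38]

The classifier is using: brand is Erix.
[status: new, brand: Axo, price: 18]: brand is Axo — fails the rule, so No. [status: used, brand: Axo, price: 18]: brand is Axo — fails the rule, so No. [status: used, brand: Erix, price: 38]: brand is Erix — matches, so Yes.

No, No, Yes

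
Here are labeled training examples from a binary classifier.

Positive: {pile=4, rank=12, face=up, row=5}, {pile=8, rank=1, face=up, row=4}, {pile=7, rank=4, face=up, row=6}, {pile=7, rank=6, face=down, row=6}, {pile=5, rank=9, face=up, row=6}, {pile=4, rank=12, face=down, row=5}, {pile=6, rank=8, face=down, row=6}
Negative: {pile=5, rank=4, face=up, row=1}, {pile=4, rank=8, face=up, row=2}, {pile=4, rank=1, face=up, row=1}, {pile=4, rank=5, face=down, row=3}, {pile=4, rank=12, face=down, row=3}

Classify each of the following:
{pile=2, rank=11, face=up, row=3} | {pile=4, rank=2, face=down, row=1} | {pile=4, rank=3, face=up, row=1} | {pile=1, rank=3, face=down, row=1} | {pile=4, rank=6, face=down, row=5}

'Positive' ⟺ row ≥ 4.
{pile=2, rank=11, face=up, row=3}: row = 3, does not fit → Negative. {pile=4, rank=2, face=down, row=1}: row = 1, does not fit → Negative. {pile=4, rank=3, face=up, row=1}: row = 1, does not fit → Negative. {pile=1, rank=3, face=down, row=1}: row = 1, does not fit → Negative. {pile=4, rank=6, face=down, row=5}: row = 5, fits → Positive.

Negative, Negative, Negative, Negative, Positive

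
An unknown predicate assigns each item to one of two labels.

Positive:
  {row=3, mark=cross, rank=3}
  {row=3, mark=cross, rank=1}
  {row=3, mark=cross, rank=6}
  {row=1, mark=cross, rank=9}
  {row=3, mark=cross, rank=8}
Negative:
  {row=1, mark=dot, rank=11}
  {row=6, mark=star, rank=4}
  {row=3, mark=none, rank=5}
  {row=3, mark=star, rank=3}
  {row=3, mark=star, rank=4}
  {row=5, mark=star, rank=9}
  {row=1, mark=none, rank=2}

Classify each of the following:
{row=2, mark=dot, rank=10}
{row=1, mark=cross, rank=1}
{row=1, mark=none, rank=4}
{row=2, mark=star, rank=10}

Comparing the two groups points to one rule — mark is cross.
{row=2, mark=dot, rank=10}: mark is dot — does not fit, so Negative.
{row=1, mark=cross, rank=1}: mark is cross — qualifies, so Positive.
{row=1, mark=none, rank=4}: mark is none — does not fit, so Negative.
{row=2, mark=star, rank=10}: mark is star — does not fit, so Negative.

Negative, Positive, Negative, Negative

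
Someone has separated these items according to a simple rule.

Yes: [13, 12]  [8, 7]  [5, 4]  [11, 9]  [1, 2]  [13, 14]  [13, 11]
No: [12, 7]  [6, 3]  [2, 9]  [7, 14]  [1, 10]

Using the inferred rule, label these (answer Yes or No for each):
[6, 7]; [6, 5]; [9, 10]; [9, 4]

The rule appears to be: |first − second| ≤ 2.

Yes, Yes, Yes, No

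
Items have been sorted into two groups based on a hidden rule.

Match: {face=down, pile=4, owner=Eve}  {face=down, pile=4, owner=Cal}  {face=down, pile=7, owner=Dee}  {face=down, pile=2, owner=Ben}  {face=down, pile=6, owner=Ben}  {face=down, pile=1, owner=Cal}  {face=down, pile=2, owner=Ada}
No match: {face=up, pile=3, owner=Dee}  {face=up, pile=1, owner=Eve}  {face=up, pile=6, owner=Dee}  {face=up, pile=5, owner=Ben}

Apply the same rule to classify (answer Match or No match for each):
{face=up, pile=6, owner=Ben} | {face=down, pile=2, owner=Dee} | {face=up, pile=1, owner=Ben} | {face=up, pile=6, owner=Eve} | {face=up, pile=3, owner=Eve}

No match, Match, No match, No match, No match

The simplest hypothesis consistent with all the labels is: face is down.
{face=up, pile=6, owner=Ben}: face is up, does not pass → No match. {face=down, pile=2, owner=Dee}: face is down, has this property → Match. {face=up, pile=1, owner=Ben}: face is up, does not pass → No match. {face=up, pile=6, owner=Eve}: face is up, does not pass → No match. {face=up, pile=3, owner=Eve}: face is up, does not pass → No match.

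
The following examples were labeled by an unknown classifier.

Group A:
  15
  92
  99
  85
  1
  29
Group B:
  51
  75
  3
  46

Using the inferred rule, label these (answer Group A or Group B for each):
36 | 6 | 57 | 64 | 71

Group A, Group B, Group A, Group A, Group A

Every 'Group A' example satisfies: ≡ 1 (mod 7). None of the 'Group B' examples do.
36: 36 mod 7 = 1 — fits, so Group A. 6: 6 mod 7 = 6 — does not satisfy this, so Group B. 57: 57 mod 7 = 1 — fits, so Group A. 64: 64 mod 7 = 1 — fits, so Group A. 71: 71 mod 7 = 1 — fits, so Group A.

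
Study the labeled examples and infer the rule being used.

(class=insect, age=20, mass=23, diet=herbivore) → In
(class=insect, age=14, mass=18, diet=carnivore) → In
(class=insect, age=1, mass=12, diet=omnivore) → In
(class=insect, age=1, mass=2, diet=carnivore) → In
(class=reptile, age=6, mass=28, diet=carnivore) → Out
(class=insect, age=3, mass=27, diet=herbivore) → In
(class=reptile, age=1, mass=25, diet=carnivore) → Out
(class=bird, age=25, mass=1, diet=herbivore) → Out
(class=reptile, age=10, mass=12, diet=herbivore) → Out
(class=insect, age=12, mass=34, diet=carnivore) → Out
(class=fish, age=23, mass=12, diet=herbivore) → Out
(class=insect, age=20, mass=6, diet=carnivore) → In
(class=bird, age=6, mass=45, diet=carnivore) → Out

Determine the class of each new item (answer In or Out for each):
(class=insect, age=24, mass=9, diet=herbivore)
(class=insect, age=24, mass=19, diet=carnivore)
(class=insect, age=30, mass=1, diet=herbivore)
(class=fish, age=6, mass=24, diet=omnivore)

One predicate separates the groups cleanly: class is insect AND mass ≤ 27.
In: (class=insect, age=24, mass=9, diet=herbivore), since class is insect, mass = 9. In: (class=insect, age=24, mass=19, diet=carnivore), since class is insect, mass = 19. In: (class=insect, age=30, mass=1, diet=herbivore), since class is insect, mass = 1. Out: (class=fish, age=6, mass=24, diet=omnivore), since class is fish, mass = 24.

In, In, In, Out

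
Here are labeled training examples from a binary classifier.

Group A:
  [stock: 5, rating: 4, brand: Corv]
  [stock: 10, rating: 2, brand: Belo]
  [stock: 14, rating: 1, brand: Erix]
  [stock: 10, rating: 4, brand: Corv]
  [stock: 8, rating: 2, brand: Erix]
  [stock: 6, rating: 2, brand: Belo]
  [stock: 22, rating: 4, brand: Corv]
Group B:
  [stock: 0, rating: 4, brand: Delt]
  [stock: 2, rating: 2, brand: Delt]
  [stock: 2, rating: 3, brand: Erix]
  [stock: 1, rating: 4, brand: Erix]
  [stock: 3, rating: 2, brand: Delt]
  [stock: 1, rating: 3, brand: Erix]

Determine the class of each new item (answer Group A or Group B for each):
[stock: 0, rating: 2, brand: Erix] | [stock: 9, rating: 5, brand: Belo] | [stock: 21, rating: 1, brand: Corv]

The common property of the 'Group A' items is: stock ≥ 5. No 'Group B' item has it.
[stock: 0, rating: 2, brand: Erix] → stock = 0 → Group B. [stock: 9, rating: 5, brand: Belo] → stock = 9 → Group A. [stock: 21, rating: 1, brand: Corv] → stock = 21 → Group A.

Group B, Group A, Group A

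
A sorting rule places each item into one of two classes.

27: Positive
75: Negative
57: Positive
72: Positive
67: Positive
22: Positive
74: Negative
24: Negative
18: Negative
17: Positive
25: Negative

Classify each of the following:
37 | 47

Positive, Positive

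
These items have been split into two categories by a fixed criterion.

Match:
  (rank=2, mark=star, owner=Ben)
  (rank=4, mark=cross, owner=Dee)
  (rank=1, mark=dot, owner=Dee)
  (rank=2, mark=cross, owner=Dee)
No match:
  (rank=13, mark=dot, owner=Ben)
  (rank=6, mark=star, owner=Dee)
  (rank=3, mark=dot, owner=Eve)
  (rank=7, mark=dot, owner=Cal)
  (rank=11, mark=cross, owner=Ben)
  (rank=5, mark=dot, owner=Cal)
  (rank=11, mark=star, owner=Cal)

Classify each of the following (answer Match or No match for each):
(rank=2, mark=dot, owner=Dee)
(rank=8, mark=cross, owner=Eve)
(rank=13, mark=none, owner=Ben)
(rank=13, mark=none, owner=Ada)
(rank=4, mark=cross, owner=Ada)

The simplest hypothesis consistent with all the labels is: rank ≤ 2 OR rank = 4.
(rank=2, mark=dot, owner=Dee) → rank = 2 → Match. (rank=8, mark=cross, owner=Eve) → rank = 8 → No match. (rank=13, mark=none, owner=Ben) → rank = 13 → No match. (rank=13, mark=none, owner=Ada) → rank = 13 → No match. (rank=4, mark=cross, owner=Ada) → rank = 4 → Match.

Match, No match, No match, No match, Match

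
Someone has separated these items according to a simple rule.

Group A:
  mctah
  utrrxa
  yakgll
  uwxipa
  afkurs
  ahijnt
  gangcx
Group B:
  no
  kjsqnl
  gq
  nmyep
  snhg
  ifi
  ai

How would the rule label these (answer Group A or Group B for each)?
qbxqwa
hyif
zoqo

Group A, Group B, Group B

The classifier is using: length ≥ 3 AND contains 'a'.
qbxqwa: length 6, has 'a', fits → Group A. hyif: length 4, no 'a', does not fit → Group B. zoqo: length 4, no 'a', does not fit → Group B.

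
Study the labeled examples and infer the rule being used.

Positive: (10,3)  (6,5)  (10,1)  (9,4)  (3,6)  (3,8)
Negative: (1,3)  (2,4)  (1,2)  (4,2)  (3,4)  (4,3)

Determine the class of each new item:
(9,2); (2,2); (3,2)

The rule appears to be: sum ≥ 9.

Positive, Negative, Negative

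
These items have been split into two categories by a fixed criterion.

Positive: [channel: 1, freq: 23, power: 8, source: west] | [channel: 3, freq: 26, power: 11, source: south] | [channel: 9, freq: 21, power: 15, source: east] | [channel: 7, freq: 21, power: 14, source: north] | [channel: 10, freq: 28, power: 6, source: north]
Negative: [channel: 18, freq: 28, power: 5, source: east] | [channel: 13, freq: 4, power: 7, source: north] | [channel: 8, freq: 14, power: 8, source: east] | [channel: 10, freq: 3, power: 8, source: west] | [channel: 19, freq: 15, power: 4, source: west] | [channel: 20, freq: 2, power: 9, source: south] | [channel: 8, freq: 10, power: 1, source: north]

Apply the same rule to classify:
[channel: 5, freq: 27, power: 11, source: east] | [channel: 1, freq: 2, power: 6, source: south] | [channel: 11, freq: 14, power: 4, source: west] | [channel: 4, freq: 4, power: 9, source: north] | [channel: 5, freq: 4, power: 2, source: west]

The common property of the 'Positive' items is: power ≥ 6 AND freq ≥ 15. No 'Negative' item has it.

Positive, Negative, Negative, Negative, Negative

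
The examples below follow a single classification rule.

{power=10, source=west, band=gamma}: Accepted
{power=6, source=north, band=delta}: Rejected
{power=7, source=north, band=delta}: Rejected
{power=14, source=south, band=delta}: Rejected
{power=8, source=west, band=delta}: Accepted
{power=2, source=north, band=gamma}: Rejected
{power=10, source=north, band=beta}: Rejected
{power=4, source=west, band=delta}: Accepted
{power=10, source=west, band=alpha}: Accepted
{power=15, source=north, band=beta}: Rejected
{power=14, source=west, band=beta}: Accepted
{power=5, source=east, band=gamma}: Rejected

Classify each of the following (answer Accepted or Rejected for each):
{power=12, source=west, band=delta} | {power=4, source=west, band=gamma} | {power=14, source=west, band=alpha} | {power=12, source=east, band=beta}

The pattern is that an item is 'Accepted' exactly when: source is west.

Accepted, Accepted, Accepted, Rejected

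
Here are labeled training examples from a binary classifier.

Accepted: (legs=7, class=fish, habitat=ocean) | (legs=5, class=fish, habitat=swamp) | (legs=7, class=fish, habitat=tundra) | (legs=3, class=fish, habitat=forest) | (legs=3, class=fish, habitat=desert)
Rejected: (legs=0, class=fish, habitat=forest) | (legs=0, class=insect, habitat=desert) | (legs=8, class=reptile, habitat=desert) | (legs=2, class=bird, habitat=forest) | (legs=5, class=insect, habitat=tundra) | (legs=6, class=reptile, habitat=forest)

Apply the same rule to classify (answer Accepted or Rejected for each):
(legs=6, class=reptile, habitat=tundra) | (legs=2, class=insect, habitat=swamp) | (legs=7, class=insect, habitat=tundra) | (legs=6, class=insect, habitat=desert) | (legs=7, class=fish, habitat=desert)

The distinguishing property — class is fish AND legs ≥ 2 — holds for all the 'Accepted' cases and none of the 'Rejected' cases.
(legs=6, class=reptile, habitat=tundra) — class is reptile, legs = 6, hence Rejected. (legs=2, class=insect, habitat=swamp) — class is insect, legs = 2, hence Rejected. (legs=7, class=insect, habitat=tundra) — class is insect, legs = 7, hence Rejected. (legs=6, class=insect, habitat=desert) — class is insect, legs = 6, hence Rejected. (legs=7, class=fish, habitat=desert) — class is fish, legs = 7, hence Accepted.

Rejected, Rejected, Rejected, Rejected, Accepted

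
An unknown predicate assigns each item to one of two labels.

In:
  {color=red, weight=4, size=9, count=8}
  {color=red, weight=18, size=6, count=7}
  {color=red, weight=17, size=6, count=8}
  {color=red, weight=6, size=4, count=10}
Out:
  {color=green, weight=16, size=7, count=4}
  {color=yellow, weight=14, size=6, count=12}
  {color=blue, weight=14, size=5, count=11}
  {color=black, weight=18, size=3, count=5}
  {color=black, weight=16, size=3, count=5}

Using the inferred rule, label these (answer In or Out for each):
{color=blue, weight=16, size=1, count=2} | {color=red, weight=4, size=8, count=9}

All 'In' examples share one property — color is red — and every 'Out' example lacks it.
{color=blue, weight=16, size=1, count=2} — color is blue, hence Out. {color=red, weight=4, size=8, count=9} — color is red, hence In.

Out, In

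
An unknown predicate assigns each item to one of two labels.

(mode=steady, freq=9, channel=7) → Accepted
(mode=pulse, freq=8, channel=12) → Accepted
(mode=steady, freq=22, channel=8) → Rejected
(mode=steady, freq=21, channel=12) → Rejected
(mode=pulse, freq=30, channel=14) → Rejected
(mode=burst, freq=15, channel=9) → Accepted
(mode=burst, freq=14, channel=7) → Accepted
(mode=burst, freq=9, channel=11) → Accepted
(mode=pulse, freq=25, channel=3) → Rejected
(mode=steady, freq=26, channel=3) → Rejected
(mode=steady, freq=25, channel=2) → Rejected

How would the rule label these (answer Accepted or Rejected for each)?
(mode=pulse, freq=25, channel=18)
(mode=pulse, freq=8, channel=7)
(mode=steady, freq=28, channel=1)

The rule appears to be: freq ≤ 15.
(mode=pulse, freq=25, channel=18): Rejected (freq = 25). (mode=pulse, freq=8, channel=7): Accepted (freq = 8). (mode=steady, freq=28, channel=1): Rejected (freq = 28).

Rejected, Accepted, Rejected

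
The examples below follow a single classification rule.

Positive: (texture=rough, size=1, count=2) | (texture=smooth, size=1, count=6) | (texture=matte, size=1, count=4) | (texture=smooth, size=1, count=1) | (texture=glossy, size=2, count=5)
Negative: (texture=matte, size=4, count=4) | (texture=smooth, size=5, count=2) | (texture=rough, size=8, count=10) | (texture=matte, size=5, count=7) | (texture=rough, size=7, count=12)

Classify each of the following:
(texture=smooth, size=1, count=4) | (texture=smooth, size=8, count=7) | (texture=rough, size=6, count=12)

Positive, Negative, Negative

A rule that fits every label: size ≤ 2 — true of each 'Positive' example, false of each 'Negative' one.
(texture=smooth, size=1, count=4): size = 1, satisfies this → Positive. (texture=smooth, size=8, count=7): size = 8, lacks this property → Negative. (texture=rough, size=6, count=12): size = 6, lacks this property → Negative.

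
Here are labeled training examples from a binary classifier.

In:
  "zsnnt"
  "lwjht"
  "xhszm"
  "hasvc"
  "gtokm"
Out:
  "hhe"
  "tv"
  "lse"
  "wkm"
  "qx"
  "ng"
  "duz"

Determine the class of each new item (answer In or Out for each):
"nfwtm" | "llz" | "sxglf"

In, Out, In

The pattern is that an item is 'In' exactly when: length 5.
"nfwtm": length 5 — meets the rule, so In. "llz": length 3 — fails the rule, so Out. "sxglf": length 5 — meets the rule, so In.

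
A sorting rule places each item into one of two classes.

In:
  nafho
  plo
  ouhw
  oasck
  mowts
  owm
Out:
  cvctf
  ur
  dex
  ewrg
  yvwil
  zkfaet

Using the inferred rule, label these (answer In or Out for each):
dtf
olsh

Out, In

The classifier is using: contains 'o'.
dtf: no 'o', does not satisfy this → Out.
olsh: has 'o', checks out → In.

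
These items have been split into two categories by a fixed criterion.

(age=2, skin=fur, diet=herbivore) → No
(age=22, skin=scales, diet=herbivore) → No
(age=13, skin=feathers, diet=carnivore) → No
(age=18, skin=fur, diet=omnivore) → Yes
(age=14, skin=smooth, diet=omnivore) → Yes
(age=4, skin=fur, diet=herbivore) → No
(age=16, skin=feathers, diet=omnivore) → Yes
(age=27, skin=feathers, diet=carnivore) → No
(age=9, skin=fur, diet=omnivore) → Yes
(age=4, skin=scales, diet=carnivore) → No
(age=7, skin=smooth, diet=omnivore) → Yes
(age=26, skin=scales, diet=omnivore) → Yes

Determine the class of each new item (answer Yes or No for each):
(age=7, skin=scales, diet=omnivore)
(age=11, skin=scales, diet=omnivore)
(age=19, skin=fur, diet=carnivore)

Yes, Yes, No

The distinguishing property — diet is omnivore — holds for all the 'Yes' cases and none of the 'No' cases.
(age=7, skin=scales, diet=omnivore): Yes (diet is omnivore). (age=11, skin=scales, diet=omnivore): Yes (diet is omnivore). (age=19, skin=fur, diet=carnivore): No (diet is carnivore).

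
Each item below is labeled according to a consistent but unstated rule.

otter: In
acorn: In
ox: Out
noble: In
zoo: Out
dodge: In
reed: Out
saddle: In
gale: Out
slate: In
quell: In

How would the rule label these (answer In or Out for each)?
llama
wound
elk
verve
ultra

The common property of the 'In' items is: length ≥ 5. No 'Out' item has it.
llama: In (length 5).
wound: In (length 5).
elk: Out (length 3).
verve: In (length 5).
ultra: In (length 5).

In, In, Out, In, In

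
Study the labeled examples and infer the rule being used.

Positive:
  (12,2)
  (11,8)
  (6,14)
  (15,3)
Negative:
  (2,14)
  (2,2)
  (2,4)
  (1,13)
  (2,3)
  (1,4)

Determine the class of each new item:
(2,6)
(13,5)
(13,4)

Negative, Positive, Positive

'Positive' ⟺ first ≥ 3.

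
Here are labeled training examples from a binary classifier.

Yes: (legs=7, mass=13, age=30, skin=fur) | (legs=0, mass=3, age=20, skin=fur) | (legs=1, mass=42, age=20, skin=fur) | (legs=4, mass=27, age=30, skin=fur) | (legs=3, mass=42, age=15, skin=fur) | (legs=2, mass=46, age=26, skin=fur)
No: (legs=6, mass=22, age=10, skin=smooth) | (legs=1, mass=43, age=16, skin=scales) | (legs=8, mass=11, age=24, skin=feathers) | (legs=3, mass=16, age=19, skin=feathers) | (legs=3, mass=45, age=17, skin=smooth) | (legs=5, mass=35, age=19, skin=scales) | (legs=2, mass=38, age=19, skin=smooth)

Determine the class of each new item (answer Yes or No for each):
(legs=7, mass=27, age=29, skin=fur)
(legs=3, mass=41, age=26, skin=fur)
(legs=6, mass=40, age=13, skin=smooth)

Yes, Yes, No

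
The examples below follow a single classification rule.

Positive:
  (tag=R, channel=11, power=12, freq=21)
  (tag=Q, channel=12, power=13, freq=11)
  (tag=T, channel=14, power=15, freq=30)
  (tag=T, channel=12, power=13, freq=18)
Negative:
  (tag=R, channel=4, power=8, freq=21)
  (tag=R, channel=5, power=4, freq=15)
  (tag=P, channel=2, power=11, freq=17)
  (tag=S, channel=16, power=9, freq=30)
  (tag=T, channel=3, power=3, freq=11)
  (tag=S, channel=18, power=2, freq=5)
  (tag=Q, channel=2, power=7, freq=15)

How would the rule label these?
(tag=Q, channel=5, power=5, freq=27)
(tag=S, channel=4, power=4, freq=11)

The simplest hypothesis consistent with all the labels is: power ≥ 12.
(tag=Q, channel=5, power=5, freq=27): power = 5, doesn't match → Negative.
(tag=S, channel=4, power=4, freq=11): power = 4, doesn't match → Negative.

Negative, Negative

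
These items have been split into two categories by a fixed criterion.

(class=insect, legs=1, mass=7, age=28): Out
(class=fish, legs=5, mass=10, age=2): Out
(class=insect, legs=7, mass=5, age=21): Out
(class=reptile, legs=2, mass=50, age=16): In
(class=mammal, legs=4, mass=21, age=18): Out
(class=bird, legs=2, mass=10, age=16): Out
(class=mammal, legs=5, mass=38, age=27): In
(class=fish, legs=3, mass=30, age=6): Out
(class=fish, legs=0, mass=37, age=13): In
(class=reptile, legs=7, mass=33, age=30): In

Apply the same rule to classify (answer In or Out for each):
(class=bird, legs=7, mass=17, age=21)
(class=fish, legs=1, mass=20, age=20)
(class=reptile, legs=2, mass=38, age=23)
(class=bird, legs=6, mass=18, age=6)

Rule: mass ≥ 33. This holds for each 'In' example and fails for each 'Out' one.

Out, Out, In, Out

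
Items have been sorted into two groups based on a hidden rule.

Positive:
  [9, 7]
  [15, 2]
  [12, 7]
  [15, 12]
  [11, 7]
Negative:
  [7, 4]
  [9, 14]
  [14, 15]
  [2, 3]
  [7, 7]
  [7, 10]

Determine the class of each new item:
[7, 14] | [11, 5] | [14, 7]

Negative, Positive, Positive

A rule that fits every label: first > second AND sum ≥ 14 — true of each 'Positive' example, false of each 'Negative' one.
[7, 14]: Negative (7 < 14, 7+14 = 21).
[11, 5]: Positive (11 > 5, 11+5 = 16).
[14, 7]: Positive (14 > 7, 14+7 = 21).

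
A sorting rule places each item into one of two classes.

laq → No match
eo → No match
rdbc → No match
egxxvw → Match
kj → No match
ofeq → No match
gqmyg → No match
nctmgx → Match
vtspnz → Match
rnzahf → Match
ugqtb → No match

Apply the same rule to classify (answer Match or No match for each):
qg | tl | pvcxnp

No match, No match, Match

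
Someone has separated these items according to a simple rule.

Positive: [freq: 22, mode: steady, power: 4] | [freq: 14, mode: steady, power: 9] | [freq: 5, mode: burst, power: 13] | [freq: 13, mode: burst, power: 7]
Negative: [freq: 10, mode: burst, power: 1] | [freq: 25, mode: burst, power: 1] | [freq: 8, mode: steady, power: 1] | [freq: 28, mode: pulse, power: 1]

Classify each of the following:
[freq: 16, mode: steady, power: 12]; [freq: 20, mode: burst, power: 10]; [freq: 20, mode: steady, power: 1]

Positive, Positive, Negative

The simplest hypothesis consistent with all the labels is: power ≥ 4.
Positive: [freq: 16, mode: steady, power: 12], since power = 12. Positive: [freq: 20, mode: burst, power: 10], since power = 10. Negative: [freq: 20, mode: steady, power: 1], since power = 1.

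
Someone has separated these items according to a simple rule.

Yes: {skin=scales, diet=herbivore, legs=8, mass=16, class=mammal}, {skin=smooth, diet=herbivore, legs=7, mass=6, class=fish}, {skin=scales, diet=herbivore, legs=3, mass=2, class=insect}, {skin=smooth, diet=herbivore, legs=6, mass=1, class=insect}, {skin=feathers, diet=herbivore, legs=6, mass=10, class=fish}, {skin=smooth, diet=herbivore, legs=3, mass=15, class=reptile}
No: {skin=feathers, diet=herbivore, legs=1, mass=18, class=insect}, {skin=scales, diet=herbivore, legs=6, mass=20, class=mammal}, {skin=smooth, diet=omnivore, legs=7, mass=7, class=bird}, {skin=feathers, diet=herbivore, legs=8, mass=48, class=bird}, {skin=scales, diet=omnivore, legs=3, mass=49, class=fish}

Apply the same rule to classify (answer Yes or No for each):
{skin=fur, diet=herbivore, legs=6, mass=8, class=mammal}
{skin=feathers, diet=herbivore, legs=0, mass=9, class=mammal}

Every 'Yes' example satisfies: diet is herbivore AND mass ≤ 16. None of the 'No' examples do.
Yes: {skin=fur, diet=herbivore, legs=6, mass=8, class=mammal}, since diet is herbivore, mass = 8. Yes: {skin=feathers, diet=herbivore, legs=0, mass=9, class=mammal}, since diet is herbivore, mass = 9.

Yes, Yes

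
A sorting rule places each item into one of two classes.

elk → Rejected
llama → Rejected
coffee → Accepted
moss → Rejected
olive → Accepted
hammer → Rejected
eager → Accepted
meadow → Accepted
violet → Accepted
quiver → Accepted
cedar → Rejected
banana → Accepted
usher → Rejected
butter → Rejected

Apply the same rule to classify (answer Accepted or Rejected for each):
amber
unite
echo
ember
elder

Rejected, Accepted, Rejected, Rejected, Rejected

The rule appears to be: has ≥ 3 vowels.
amber: Rejected (2 vowels).
unite: Accepted (3 vowels).
echo: Rejected (2 vowels).
ember: Rejected (2 vowels).
elder: Rejected (2 vowels).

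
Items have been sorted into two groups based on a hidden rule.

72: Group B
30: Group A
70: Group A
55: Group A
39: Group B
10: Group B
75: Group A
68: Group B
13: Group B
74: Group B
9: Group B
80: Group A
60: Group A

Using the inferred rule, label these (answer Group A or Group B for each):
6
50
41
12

Every 'Group A' example satisfies: multiple of 5 AND at least 13. None of the 'Group B' examples do.
6: Group B (6 = 5·1 + 1, 6 < 13).
50: Group A (50 = 5·10, 50 ≥ 13).
41: Group B (41 = 5·8 + 1, 41 ≥ 13).
12: Group B (12 = 5·2 + 2, 12 < 13).

Group B, Group A, Group B, Group B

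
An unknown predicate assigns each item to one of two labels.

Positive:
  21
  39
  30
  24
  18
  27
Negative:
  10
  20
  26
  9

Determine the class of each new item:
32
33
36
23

The distinguishing property — multiple of 3 AND at least 10 — holds for all the 'Positive' cases and none of the 'Negative' cases.
32 — 32 = 3·10 + 2, 32 ≥ 10, hence Negative. 33 — 33 = 3·11, 33 ≥ 10, hence Positive. 36 — 36 = 3·12, 36 ≥ 10, hence Positive. 23 — 23 = 3·7 + 2, 23 ≥ 10, hence Negative.

Negative, Positive, Positive, Negative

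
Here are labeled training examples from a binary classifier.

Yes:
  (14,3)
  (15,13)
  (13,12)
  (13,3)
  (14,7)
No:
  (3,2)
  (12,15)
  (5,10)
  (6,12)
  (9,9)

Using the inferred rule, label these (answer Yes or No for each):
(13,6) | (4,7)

Yes, No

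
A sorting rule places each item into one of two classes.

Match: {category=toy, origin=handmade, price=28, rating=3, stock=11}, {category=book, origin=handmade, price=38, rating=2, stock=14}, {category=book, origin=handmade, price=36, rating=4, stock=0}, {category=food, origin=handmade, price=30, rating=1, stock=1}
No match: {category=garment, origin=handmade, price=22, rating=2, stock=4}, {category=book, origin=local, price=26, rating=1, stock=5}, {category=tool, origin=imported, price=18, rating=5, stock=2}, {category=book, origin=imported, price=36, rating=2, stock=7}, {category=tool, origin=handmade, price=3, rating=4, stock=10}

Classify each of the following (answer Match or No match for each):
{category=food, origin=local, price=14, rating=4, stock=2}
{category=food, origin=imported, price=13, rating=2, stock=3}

The pattern is that an item is 'Match' exactly when: origin is handmade AND price ≥ 26.

No match, No match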